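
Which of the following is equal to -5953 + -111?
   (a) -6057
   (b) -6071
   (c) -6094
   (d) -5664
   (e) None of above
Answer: e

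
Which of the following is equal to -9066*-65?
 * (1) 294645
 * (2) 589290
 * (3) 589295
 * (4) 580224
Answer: 2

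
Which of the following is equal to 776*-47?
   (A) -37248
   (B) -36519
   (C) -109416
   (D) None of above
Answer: D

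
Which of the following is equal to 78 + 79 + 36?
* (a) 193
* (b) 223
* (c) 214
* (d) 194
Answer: a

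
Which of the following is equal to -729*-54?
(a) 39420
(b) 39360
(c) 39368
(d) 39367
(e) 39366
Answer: e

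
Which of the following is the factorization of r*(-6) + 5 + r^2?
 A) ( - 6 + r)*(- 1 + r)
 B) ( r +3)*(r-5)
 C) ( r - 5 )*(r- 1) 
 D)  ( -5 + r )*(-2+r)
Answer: C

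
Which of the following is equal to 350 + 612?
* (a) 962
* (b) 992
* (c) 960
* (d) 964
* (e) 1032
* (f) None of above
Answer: a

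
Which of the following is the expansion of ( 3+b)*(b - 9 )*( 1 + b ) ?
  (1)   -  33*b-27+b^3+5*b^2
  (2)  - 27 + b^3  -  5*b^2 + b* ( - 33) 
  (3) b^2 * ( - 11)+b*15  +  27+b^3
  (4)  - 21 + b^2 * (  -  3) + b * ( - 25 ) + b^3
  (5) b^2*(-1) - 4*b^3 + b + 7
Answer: 2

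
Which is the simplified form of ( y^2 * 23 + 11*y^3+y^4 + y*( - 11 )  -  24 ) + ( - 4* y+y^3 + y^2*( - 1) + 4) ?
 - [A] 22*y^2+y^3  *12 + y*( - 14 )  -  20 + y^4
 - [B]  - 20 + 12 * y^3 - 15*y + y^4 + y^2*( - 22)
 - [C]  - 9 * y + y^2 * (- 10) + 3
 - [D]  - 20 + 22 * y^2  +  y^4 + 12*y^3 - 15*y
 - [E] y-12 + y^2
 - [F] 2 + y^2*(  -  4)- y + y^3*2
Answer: D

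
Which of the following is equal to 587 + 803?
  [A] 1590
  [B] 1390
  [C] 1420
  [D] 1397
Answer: B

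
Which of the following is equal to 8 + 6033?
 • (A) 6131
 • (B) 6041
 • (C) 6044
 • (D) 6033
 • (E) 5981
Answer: B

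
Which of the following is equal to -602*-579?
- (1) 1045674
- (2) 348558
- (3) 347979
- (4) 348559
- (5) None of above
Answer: 2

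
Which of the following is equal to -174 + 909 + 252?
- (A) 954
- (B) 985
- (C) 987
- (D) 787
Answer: C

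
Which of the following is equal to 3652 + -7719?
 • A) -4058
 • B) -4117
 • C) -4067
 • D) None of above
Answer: C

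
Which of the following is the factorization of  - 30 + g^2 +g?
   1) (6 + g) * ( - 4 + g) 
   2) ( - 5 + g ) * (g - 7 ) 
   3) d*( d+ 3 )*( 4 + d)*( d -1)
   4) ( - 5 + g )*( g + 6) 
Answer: 4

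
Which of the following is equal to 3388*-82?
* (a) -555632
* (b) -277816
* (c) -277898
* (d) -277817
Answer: b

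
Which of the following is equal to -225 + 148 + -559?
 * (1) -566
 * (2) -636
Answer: 2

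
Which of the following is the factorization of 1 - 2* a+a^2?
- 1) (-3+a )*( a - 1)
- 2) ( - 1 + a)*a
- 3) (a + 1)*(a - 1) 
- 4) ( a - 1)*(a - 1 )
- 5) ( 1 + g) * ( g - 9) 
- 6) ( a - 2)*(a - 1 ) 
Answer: 4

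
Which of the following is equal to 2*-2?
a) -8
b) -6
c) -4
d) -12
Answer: c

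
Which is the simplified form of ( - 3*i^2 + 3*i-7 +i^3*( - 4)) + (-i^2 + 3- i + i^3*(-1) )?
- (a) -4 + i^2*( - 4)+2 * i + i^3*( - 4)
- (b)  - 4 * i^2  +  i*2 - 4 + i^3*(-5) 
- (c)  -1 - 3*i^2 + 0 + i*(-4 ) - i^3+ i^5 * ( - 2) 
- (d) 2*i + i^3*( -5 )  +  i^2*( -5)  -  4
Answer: b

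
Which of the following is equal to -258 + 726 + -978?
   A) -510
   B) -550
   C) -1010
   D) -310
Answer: A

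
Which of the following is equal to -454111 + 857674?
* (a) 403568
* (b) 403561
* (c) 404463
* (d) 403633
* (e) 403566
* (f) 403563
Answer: f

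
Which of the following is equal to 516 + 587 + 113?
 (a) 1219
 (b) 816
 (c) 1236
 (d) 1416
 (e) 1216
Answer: e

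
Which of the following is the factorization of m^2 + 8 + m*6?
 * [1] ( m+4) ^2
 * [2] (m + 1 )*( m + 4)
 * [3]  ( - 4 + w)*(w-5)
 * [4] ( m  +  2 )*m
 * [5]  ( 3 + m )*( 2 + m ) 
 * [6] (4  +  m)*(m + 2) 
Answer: 6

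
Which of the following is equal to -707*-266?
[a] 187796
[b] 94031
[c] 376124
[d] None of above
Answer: d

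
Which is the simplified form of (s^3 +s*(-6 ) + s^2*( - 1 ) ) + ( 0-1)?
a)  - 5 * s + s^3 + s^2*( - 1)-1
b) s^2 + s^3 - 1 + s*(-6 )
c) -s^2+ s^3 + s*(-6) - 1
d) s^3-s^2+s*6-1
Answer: c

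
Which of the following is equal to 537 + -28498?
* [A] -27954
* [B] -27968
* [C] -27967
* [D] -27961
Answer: D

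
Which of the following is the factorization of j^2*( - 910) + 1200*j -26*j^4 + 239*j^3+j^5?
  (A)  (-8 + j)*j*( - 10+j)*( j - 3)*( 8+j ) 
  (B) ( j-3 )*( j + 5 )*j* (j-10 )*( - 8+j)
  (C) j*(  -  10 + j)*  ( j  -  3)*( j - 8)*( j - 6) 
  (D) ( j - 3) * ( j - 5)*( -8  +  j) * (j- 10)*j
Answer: D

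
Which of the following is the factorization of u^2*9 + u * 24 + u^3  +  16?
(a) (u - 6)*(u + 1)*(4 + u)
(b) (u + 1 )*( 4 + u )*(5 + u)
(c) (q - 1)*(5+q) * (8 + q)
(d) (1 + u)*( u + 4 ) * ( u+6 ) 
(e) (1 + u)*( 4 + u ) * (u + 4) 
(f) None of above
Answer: e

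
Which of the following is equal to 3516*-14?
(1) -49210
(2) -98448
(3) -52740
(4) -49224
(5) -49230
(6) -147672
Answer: 4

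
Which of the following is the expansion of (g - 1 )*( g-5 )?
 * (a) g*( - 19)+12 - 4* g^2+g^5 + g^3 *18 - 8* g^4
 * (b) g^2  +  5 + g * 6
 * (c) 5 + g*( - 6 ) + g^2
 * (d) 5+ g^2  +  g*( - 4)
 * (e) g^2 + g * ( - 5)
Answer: c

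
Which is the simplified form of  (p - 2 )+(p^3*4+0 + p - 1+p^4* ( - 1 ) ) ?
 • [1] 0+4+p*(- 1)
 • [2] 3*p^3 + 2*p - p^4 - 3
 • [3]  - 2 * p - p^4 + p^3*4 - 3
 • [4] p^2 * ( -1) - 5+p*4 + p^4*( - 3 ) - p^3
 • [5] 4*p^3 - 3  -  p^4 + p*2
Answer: 5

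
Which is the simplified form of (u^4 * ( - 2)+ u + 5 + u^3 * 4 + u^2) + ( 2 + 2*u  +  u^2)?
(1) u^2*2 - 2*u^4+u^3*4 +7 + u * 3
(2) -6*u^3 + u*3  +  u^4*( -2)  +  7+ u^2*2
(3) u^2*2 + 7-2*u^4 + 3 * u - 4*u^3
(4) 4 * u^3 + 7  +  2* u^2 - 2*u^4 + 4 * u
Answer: 1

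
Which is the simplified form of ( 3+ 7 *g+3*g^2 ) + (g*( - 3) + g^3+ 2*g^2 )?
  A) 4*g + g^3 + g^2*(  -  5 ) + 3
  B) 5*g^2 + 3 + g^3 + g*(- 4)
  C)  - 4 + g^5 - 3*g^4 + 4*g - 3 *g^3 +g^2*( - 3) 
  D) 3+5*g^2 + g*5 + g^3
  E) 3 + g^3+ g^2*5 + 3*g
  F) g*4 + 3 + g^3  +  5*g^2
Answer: F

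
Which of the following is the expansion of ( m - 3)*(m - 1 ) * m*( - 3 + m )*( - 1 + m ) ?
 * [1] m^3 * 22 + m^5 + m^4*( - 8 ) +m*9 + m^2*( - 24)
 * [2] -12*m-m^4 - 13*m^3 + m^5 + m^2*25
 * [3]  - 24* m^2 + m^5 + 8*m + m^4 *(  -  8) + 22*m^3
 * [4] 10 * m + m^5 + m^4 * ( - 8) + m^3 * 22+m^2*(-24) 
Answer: 1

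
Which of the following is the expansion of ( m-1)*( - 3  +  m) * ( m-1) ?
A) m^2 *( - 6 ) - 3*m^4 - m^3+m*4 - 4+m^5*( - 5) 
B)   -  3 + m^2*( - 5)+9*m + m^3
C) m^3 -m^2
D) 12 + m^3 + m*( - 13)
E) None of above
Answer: E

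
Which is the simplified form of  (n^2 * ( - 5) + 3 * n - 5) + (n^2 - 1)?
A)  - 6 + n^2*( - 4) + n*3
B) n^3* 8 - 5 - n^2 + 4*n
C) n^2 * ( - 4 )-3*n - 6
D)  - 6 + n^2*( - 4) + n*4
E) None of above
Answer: A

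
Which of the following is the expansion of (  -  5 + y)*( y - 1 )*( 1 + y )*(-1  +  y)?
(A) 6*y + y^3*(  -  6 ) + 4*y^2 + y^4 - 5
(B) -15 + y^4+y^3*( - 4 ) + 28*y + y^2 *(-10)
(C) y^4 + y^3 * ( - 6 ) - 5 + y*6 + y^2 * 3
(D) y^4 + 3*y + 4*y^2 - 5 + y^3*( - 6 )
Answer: A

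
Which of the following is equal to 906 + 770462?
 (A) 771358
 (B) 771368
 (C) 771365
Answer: B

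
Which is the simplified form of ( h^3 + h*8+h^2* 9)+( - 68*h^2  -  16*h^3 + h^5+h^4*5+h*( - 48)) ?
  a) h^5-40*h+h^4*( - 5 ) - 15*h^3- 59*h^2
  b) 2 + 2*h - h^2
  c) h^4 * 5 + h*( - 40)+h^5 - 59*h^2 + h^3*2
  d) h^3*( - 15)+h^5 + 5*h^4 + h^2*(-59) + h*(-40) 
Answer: d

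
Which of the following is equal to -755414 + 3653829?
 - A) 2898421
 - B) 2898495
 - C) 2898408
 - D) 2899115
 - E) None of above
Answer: E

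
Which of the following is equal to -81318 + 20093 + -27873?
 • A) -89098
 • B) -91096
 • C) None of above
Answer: A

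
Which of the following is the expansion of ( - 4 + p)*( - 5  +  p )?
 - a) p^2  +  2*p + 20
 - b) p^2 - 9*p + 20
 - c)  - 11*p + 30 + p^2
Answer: b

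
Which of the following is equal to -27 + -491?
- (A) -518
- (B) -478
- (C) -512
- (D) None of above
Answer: A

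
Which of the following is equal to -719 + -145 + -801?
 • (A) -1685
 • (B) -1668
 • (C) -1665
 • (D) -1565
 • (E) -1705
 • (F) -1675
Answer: C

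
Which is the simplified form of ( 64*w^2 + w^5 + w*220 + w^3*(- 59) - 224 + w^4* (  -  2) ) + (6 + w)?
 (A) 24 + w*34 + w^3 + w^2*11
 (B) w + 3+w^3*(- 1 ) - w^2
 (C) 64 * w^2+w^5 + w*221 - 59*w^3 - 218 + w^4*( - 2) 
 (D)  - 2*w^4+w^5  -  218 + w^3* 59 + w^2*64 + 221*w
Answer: C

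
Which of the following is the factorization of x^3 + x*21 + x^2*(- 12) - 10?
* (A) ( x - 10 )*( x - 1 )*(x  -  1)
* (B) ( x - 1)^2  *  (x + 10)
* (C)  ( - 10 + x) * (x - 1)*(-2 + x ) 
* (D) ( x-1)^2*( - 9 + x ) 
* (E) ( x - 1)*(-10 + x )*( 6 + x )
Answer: A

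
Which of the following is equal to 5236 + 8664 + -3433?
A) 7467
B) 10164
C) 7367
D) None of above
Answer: D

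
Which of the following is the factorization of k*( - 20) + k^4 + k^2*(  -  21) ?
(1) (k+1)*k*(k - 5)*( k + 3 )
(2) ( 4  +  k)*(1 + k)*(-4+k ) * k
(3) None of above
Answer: 3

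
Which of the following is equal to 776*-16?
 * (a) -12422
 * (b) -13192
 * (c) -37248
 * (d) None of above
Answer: d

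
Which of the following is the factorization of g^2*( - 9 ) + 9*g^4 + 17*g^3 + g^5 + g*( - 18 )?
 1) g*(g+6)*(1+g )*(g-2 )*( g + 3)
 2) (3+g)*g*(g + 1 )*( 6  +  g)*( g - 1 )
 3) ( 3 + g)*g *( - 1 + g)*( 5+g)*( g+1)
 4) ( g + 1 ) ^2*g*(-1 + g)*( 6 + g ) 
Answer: 2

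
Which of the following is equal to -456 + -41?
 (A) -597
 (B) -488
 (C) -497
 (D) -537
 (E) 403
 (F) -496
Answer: C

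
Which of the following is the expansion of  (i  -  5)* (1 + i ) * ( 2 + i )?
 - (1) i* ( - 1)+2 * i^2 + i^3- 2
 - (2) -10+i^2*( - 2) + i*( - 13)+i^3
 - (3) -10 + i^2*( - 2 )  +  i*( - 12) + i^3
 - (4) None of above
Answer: 2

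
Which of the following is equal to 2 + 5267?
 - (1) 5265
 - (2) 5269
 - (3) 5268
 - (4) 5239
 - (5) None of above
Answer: 2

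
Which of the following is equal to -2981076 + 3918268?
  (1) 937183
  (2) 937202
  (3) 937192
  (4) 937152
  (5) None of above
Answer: 3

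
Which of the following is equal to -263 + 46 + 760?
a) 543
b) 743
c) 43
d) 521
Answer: a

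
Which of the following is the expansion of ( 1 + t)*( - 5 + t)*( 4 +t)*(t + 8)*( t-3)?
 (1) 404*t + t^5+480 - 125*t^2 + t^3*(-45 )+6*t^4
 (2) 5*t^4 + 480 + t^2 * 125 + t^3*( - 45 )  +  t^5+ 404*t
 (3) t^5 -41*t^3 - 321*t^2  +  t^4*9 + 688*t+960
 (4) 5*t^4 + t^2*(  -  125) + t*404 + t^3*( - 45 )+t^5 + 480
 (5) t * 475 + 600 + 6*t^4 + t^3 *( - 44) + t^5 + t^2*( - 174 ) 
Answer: 4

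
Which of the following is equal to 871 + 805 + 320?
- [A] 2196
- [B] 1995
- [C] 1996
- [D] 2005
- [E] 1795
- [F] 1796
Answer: C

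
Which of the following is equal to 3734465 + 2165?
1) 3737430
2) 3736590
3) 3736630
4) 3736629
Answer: 3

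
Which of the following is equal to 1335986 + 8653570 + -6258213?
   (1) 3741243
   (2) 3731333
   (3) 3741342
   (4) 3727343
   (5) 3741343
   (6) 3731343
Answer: 6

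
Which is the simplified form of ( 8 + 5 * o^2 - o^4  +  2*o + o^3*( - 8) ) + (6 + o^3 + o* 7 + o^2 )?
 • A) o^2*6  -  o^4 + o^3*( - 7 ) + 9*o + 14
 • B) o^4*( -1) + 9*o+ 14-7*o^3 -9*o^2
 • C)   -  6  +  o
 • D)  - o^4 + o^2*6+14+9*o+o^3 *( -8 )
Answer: A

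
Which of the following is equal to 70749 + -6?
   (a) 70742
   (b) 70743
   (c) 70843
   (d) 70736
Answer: b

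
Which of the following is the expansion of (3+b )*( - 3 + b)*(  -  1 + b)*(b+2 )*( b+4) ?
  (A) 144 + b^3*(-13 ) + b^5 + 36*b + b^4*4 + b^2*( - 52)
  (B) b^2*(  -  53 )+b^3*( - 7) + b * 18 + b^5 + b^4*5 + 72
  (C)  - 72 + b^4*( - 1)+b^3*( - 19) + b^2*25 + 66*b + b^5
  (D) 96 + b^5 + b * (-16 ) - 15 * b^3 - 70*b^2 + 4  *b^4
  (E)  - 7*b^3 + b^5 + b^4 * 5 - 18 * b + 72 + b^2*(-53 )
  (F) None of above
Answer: E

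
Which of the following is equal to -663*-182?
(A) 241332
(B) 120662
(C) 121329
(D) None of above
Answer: D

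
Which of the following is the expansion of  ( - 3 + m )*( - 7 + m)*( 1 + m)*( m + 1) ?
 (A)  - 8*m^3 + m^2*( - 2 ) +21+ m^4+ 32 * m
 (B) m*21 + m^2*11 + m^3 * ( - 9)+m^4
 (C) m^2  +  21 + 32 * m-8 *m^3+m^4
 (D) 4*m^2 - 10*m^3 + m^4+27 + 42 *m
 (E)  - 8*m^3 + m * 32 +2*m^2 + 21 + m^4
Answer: E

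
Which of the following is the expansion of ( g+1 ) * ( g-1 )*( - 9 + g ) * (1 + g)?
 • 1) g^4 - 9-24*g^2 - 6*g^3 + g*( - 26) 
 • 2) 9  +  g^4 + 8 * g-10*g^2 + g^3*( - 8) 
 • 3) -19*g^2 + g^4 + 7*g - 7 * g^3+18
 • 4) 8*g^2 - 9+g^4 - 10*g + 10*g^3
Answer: 2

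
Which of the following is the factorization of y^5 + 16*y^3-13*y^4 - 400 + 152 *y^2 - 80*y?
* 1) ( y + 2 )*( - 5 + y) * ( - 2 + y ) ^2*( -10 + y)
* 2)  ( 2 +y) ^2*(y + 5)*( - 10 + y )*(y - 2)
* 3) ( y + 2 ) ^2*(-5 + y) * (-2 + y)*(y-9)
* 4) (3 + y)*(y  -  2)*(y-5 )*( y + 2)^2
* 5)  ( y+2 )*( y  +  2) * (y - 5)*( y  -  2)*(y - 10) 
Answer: 5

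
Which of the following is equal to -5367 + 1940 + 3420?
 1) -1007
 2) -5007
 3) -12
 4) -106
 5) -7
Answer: 5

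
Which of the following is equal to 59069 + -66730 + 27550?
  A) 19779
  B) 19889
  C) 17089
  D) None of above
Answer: B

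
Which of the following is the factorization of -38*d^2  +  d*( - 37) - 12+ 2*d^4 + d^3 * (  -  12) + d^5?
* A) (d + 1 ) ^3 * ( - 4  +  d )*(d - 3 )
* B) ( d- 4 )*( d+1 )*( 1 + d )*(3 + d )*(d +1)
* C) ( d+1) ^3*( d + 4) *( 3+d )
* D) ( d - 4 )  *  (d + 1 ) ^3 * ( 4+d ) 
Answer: B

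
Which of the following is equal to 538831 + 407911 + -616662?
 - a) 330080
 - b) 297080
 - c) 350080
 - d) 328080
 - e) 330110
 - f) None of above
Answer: a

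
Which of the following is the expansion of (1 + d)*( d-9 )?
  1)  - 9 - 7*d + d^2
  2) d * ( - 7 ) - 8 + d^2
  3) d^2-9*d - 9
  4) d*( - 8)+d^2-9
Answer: 4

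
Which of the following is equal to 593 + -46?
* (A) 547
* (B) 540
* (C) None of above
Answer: A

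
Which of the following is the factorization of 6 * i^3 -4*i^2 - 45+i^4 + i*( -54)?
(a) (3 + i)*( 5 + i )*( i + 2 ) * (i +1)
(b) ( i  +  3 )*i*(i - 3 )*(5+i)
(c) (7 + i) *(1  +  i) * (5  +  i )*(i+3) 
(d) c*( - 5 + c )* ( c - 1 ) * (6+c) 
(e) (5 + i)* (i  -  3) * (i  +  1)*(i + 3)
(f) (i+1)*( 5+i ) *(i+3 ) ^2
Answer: e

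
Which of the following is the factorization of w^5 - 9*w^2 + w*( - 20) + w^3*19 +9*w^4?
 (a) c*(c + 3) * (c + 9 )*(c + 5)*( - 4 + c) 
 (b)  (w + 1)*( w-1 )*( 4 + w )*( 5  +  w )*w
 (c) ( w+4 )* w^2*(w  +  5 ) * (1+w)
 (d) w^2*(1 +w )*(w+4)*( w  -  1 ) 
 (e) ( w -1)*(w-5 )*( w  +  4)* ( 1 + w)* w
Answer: b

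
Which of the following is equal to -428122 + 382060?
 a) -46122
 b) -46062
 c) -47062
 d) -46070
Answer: b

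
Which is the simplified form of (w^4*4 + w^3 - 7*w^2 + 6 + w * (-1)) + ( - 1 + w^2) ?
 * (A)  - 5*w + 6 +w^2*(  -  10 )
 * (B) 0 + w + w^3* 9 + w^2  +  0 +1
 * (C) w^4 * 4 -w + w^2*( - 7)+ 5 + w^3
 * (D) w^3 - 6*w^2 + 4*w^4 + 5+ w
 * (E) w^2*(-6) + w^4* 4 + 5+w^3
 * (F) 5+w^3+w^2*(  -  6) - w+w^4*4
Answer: F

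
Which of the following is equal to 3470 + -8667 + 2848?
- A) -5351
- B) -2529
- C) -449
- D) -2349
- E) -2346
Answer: D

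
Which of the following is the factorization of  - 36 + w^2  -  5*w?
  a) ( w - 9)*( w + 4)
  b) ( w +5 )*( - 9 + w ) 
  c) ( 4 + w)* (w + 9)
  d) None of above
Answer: a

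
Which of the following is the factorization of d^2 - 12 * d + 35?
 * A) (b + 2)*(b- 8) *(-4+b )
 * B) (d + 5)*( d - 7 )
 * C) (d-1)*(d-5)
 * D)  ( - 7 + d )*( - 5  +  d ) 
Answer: D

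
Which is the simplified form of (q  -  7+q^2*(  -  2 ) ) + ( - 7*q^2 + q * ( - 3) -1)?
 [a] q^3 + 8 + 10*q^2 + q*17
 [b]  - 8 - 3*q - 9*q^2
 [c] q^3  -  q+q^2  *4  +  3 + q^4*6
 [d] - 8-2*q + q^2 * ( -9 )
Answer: d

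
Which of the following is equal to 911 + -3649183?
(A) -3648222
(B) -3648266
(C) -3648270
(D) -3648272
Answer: D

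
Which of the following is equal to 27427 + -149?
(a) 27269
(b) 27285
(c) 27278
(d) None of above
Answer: c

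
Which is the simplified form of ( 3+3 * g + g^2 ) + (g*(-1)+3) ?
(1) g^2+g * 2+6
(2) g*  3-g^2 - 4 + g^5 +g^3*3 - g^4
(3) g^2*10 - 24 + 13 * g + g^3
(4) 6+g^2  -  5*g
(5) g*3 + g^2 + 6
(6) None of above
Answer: 1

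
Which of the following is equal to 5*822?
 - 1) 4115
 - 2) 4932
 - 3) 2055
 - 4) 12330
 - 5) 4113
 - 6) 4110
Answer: 6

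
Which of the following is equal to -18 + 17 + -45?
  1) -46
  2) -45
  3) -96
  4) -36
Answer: 1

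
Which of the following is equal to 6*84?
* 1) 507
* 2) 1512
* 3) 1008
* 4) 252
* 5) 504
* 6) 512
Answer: 5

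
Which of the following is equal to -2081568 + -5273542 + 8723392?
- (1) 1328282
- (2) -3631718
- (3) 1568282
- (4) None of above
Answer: 4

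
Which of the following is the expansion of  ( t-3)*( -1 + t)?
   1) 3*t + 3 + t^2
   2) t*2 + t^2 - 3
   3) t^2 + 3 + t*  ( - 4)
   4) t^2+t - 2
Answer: 3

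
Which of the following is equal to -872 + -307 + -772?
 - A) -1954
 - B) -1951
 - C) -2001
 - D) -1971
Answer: B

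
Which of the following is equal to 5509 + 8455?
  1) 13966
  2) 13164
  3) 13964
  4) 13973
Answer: 3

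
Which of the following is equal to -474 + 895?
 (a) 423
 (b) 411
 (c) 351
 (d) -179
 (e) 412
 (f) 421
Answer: f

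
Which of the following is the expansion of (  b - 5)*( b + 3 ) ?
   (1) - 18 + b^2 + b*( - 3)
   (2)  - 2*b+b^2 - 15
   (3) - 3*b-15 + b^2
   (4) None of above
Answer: 2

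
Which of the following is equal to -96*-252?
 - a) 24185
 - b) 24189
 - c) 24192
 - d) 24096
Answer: c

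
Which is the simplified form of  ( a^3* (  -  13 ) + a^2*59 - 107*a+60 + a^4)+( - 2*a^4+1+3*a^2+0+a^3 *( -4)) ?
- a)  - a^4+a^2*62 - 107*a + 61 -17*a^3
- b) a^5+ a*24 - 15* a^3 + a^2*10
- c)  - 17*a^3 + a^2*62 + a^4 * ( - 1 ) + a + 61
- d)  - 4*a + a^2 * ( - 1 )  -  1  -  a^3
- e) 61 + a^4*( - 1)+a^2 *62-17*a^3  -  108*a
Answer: a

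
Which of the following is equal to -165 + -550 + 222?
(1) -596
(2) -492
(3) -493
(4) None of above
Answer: 3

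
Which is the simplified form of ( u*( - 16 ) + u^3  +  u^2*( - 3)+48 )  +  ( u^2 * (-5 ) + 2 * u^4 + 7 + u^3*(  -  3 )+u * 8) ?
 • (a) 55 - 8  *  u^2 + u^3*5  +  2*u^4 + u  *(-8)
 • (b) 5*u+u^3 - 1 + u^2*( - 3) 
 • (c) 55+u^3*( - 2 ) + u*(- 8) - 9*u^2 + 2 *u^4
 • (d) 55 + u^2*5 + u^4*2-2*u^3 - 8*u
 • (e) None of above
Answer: e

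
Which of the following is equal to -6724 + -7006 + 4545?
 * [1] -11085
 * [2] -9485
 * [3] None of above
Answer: 3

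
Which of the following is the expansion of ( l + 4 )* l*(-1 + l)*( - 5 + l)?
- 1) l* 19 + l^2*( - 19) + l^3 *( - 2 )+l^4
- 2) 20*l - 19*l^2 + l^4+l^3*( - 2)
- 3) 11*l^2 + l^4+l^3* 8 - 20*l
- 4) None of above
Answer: 2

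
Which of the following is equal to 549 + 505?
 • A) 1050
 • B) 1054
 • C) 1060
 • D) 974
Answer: B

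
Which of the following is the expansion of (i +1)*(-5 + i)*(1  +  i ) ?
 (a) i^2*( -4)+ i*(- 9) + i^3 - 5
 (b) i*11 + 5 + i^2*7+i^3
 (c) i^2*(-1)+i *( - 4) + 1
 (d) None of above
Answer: d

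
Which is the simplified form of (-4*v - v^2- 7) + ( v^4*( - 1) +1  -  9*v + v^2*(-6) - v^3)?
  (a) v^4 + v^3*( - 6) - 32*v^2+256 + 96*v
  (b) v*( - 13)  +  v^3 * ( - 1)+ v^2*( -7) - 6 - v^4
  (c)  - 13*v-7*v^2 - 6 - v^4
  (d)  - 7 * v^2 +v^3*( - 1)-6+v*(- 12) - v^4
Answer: b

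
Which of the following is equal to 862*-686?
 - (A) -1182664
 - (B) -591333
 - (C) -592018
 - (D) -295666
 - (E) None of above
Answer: E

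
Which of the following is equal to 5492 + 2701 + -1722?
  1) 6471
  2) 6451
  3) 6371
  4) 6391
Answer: 1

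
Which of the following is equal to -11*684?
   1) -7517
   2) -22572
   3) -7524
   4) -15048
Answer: 3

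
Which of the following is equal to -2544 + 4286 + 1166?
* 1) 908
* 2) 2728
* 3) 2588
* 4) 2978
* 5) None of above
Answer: 5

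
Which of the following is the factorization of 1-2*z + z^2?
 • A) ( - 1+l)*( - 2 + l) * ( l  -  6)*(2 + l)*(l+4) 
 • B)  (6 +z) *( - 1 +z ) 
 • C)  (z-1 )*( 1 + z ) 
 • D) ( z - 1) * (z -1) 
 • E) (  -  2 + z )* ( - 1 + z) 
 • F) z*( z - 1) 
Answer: D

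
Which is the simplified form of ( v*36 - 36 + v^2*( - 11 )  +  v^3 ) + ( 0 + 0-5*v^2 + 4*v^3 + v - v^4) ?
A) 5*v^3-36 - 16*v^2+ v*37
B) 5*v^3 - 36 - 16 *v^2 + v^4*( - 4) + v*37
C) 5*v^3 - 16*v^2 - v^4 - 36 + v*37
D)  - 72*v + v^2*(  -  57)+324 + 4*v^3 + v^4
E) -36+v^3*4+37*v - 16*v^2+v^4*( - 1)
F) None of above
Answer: C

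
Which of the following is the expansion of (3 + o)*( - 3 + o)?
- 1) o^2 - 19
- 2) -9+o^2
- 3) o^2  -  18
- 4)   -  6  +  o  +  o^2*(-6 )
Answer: 2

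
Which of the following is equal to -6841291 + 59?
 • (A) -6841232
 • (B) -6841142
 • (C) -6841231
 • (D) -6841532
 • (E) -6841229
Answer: A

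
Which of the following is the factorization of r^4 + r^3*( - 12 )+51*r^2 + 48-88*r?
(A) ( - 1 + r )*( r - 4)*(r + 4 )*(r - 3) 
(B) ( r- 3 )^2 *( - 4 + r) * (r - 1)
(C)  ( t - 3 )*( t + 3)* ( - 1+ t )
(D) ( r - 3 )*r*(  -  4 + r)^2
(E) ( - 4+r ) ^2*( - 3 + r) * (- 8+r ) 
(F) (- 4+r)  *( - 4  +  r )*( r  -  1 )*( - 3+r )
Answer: F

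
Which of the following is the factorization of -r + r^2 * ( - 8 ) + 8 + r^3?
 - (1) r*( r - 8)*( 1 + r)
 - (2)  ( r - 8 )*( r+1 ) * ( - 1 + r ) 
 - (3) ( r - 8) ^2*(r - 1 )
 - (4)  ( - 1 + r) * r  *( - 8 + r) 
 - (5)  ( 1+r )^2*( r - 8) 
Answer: 2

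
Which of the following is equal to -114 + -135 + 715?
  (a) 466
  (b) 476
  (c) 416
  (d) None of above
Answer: a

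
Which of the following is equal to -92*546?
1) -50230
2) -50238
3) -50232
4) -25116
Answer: 3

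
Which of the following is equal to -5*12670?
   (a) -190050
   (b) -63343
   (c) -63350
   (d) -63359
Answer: c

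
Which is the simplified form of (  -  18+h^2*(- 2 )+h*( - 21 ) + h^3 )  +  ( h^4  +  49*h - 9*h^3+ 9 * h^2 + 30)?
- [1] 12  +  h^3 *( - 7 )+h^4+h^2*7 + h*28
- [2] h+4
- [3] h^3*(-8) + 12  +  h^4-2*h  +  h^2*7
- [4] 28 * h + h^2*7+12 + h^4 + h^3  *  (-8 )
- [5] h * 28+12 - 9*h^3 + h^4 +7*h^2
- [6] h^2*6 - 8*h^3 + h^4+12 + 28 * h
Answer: 4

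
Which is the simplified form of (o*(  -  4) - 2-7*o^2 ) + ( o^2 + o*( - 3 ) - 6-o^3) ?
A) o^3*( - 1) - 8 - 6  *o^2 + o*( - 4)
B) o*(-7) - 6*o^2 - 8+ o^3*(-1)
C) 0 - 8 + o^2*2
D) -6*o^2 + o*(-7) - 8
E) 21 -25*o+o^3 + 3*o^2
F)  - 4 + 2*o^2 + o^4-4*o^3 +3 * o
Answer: B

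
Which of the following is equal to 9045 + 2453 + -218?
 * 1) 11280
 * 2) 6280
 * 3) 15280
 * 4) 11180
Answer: 1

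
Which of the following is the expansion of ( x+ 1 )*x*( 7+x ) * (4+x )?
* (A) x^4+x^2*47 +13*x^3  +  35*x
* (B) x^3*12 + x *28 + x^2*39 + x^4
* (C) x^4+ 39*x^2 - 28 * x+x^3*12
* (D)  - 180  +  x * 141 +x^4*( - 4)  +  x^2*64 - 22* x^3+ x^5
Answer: B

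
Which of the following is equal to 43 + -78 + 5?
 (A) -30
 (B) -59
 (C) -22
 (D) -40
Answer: A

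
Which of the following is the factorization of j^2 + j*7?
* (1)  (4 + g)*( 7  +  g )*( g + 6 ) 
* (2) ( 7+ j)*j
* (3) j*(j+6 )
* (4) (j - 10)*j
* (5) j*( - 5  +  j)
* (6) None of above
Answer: 2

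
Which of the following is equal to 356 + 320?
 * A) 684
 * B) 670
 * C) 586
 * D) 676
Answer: D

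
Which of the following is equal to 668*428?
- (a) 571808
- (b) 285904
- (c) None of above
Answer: b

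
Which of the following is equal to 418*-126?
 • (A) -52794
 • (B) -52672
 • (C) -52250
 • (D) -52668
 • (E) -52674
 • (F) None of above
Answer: D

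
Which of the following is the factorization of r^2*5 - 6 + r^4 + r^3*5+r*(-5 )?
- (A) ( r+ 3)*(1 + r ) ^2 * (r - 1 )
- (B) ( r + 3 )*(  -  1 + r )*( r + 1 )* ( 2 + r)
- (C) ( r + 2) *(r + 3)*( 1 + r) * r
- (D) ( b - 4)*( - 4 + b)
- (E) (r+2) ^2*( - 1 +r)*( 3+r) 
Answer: B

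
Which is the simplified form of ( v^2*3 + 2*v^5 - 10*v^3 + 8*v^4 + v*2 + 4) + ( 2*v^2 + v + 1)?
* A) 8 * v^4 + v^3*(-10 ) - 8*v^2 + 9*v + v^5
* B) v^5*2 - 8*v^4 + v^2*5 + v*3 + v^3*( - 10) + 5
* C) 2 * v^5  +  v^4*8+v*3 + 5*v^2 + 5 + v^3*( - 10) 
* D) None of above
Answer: C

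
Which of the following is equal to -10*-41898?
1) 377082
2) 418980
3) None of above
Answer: 2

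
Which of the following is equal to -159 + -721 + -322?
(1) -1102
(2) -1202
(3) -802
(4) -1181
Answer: 2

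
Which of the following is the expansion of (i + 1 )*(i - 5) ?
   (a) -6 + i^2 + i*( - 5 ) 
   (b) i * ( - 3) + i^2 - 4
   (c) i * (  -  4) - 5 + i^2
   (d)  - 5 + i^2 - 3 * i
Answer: c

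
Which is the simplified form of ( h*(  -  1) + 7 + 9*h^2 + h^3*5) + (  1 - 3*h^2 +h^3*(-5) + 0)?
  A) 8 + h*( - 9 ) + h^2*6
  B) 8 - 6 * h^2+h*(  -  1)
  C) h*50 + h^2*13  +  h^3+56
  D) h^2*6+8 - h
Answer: D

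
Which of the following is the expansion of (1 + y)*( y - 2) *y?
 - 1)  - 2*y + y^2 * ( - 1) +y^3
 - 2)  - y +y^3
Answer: 1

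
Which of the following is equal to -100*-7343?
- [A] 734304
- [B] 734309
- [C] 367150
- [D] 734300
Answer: D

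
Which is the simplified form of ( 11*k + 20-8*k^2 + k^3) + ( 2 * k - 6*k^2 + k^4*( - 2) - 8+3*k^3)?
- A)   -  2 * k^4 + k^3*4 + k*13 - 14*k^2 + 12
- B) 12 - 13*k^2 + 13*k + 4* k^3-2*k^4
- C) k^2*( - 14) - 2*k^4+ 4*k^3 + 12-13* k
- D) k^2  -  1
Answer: A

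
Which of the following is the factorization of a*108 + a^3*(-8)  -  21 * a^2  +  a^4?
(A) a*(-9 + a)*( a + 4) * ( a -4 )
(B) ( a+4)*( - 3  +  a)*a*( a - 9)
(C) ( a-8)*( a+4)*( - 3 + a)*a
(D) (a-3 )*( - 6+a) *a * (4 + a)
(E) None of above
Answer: B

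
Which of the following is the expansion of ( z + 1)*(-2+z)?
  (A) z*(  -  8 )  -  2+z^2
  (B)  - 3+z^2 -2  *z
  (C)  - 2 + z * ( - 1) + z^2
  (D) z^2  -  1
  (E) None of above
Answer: C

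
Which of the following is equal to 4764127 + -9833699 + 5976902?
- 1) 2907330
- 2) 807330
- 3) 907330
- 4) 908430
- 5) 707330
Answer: 3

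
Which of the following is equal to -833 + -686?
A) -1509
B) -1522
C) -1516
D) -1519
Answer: D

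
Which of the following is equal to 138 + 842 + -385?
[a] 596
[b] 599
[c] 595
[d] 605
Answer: c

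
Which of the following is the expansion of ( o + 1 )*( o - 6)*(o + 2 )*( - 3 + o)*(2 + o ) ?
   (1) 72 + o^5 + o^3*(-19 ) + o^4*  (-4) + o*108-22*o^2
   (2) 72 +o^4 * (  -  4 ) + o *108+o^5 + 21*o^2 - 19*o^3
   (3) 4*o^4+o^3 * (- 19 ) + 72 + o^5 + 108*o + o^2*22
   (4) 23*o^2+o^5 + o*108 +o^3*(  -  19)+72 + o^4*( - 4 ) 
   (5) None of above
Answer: 5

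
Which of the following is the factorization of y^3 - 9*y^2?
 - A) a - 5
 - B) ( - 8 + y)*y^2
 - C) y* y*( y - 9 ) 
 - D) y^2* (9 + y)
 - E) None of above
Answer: C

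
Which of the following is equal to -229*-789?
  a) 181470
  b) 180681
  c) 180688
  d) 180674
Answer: b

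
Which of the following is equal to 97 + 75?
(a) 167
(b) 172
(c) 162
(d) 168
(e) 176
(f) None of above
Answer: b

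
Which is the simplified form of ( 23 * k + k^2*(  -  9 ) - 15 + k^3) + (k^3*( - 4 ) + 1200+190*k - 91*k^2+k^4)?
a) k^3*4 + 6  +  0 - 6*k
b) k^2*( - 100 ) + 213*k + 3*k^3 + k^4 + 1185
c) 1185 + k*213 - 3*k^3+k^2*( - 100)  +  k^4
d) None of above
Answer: c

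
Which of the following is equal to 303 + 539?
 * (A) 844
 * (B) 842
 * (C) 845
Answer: B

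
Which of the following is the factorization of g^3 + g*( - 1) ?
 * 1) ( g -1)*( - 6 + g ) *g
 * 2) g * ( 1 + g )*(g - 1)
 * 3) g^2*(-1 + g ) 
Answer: 2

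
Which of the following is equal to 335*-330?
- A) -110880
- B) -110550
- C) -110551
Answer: B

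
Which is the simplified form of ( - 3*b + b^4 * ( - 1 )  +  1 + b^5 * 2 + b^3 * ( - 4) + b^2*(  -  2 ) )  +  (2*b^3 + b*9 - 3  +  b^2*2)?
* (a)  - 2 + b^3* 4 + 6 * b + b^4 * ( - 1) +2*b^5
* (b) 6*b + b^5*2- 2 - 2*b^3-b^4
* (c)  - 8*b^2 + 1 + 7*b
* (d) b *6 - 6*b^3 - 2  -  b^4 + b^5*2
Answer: b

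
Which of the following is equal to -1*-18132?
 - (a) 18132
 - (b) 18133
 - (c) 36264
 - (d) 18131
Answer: a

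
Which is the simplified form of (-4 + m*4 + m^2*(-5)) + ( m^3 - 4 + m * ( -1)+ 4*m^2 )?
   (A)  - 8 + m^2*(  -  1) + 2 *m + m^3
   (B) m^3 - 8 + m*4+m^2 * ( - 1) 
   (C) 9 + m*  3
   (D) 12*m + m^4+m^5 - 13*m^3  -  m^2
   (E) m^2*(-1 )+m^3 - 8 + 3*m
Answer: E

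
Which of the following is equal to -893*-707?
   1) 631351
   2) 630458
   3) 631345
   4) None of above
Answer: 1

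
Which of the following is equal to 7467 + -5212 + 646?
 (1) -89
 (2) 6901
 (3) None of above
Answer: 3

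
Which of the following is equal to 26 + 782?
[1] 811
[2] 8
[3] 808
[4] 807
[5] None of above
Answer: 3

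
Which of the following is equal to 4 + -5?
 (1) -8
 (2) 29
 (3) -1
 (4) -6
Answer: 3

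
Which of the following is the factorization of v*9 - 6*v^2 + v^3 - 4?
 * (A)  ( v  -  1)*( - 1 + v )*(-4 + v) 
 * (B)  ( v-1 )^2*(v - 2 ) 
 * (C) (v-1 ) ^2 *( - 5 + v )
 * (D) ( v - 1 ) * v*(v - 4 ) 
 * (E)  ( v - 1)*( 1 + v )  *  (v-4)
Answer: A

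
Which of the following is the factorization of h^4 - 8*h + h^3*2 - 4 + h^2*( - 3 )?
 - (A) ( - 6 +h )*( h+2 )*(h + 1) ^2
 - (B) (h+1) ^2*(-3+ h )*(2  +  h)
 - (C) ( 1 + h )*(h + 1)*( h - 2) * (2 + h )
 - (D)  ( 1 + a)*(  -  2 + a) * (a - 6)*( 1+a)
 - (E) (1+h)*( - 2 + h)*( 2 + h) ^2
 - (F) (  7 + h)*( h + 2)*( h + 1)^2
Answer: C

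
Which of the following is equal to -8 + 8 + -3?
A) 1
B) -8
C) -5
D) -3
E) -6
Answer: D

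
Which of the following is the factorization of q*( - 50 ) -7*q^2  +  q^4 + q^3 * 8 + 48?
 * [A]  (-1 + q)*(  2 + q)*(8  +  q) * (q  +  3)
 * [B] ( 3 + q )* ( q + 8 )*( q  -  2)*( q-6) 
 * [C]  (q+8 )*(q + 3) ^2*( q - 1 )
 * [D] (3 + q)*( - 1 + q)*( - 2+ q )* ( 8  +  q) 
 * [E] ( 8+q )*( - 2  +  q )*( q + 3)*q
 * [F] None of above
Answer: D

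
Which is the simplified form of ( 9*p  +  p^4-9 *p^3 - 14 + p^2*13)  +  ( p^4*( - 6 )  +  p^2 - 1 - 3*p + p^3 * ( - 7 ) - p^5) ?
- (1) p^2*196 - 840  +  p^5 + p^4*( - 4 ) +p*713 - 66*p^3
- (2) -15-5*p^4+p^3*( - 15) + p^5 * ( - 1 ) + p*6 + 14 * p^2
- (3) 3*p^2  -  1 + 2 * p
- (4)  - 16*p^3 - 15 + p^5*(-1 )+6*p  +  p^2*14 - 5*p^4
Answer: 4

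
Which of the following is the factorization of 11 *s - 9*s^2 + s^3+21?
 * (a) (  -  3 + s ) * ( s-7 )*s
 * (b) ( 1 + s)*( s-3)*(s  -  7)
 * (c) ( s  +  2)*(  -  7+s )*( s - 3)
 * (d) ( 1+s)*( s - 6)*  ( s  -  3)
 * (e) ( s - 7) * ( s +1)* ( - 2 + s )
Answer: b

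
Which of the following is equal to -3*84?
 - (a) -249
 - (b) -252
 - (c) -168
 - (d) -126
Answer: b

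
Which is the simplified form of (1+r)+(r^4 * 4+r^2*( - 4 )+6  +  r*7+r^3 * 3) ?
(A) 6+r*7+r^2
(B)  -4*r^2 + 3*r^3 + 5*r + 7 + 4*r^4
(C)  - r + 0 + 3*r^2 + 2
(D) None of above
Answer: D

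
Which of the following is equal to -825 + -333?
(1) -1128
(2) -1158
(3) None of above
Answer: 2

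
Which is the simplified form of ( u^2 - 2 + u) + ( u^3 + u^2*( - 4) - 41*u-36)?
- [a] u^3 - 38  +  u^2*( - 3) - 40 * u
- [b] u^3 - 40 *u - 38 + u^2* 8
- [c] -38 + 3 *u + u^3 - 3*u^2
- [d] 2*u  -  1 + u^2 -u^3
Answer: a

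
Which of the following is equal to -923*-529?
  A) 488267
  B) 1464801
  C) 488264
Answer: A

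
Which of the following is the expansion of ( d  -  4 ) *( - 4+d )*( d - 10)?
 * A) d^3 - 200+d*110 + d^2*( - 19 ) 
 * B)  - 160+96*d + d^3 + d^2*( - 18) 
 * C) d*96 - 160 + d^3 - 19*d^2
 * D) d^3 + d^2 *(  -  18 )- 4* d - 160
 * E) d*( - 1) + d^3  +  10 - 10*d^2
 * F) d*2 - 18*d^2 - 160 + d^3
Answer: B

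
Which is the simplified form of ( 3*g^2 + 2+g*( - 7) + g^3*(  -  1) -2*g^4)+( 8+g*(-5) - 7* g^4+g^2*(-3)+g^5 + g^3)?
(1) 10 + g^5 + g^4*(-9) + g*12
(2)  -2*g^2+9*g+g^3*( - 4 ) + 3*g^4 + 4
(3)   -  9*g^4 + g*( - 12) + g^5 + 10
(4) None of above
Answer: 3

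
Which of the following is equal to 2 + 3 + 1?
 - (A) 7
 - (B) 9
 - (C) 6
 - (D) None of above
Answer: C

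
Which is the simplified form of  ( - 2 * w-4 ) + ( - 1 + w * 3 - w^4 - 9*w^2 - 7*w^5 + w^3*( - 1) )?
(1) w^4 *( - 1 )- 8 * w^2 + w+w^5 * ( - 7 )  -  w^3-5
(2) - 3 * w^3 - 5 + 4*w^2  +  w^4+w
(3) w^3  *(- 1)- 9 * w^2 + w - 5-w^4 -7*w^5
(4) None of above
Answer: 3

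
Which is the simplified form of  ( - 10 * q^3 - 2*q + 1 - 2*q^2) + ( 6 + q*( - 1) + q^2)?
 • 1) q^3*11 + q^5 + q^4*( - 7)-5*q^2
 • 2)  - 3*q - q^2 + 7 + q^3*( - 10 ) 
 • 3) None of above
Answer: 2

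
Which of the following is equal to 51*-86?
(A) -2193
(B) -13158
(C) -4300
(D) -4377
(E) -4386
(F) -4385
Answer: E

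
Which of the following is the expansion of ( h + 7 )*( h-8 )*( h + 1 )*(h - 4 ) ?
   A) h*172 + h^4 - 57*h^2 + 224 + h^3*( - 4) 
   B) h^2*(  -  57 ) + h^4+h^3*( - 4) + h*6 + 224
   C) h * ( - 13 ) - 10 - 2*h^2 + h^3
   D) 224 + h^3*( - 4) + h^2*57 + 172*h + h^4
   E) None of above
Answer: A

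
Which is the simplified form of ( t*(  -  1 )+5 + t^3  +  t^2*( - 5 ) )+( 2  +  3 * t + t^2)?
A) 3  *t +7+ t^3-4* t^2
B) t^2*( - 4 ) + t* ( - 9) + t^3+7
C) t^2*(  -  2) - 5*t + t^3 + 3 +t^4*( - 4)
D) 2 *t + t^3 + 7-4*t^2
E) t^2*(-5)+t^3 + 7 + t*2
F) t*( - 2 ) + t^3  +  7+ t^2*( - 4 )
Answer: D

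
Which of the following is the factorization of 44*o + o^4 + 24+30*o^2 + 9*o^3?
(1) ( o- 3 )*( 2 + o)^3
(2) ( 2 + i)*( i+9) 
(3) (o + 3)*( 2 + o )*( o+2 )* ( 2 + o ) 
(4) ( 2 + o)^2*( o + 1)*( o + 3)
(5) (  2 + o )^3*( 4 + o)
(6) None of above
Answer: 3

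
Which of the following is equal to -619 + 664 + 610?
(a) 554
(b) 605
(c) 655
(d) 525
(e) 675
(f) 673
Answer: c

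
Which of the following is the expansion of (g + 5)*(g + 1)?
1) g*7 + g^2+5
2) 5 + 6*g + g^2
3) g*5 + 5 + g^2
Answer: 2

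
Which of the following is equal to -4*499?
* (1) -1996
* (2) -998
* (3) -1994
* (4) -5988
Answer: 1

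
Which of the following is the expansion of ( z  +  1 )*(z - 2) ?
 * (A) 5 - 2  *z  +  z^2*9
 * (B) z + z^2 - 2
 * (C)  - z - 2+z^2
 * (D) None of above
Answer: C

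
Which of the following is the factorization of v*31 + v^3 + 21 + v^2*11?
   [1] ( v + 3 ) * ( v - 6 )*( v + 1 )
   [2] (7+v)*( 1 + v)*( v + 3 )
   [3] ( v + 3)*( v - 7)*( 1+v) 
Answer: 2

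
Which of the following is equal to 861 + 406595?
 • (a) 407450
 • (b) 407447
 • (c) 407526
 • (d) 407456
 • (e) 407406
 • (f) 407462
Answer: d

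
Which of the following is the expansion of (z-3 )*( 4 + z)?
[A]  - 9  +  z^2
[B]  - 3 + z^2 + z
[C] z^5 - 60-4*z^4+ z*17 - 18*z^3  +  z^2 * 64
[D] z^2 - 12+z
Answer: D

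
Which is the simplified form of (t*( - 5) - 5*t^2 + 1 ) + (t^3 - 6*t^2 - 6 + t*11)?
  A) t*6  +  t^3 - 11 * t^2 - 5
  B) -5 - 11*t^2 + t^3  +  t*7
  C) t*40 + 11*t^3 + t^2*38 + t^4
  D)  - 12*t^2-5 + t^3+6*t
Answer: A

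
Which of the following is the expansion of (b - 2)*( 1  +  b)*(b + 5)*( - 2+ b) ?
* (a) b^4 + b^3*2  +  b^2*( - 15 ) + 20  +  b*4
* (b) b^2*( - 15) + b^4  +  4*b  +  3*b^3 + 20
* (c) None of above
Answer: a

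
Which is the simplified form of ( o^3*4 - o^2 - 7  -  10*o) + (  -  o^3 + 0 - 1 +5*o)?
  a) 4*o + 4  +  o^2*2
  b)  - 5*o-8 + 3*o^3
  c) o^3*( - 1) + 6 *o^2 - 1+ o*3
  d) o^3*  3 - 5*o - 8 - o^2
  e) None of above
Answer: d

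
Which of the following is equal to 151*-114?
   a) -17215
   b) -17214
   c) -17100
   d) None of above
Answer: b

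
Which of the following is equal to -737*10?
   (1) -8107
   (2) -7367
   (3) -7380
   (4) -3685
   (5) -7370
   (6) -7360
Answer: 5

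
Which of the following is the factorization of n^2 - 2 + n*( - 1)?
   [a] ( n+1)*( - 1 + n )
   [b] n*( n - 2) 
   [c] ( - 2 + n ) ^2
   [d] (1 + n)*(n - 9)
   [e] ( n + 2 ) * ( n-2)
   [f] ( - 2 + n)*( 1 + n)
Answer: f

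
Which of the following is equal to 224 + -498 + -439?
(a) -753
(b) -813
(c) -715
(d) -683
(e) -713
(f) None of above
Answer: e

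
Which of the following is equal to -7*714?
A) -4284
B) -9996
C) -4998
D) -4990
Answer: C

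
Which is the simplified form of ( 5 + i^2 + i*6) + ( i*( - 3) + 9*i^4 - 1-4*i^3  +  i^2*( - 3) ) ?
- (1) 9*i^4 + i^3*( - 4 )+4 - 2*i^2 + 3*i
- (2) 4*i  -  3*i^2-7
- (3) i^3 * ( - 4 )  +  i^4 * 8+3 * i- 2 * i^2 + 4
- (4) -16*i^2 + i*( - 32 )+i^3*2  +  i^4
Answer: 1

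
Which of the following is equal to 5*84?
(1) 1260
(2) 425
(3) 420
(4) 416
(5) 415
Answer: 3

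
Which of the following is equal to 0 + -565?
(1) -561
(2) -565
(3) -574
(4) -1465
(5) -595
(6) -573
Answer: 2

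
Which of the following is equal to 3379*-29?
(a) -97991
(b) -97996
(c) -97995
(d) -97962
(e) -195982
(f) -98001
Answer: a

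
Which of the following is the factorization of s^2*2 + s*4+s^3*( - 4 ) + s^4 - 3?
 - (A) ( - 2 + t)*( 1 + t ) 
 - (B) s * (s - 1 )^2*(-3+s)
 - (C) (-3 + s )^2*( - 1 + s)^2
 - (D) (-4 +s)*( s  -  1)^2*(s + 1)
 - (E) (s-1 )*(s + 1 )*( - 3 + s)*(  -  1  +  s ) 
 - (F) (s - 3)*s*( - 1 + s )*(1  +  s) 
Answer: E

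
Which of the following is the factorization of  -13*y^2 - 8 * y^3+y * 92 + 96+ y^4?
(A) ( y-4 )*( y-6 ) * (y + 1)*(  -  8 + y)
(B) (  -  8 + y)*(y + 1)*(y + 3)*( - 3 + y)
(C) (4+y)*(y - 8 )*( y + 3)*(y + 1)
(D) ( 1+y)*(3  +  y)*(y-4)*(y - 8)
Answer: D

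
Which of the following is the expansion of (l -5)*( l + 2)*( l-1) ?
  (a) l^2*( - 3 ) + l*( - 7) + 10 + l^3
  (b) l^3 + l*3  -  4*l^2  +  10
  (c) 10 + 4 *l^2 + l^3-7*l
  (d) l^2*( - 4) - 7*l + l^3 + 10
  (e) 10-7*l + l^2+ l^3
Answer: d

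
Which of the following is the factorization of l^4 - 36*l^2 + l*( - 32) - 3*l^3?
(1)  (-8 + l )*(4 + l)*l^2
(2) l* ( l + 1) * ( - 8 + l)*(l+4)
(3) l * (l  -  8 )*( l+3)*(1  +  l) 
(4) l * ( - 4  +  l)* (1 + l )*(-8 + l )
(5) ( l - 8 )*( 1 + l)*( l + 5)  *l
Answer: 2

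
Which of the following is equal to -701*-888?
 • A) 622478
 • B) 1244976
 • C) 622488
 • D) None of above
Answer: C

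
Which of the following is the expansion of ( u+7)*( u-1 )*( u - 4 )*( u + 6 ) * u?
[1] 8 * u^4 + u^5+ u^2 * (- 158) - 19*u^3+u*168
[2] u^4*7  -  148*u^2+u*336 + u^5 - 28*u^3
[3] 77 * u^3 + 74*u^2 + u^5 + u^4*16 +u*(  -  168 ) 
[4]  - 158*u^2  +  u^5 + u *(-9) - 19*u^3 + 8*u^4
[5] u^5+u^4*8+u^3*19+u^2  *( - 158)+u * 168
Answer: 1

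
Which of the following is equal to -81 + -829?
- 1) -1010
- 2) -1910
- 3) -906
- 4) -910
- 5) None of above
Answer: 4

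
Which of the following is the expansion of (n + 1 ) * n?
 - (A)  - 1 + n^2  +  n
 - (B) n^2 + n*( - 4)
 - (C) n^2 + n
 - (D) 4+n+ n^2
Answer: C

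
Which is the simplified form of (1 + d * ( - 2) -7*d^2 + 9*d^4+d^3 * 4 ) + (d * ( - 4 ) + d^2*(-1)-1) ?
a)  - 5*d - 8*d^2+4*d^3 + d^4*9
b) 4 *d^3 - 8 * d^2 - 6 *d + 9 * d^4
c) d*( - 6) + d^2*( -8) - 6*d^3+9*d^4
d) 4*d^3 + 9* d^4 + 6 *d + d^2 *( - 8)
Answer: b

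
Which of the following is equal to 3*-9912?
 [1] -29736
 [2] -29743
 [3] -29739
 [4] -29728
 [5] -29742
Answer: 1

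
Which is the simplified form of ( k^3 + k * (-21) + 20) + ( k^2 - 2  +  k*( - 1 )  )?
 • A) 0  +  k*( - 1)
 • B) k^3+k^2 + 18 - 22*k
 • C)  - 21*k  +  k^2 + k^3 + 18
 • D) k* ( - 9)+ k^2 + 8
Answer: B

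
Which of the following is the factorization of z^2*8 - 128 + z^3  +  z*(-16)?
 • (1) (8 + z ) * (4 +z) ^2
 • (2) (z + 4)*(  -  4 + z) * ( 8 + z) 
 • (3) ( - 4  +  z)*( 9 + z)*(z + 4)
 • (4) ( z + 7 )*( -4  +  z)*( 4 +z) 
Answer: 2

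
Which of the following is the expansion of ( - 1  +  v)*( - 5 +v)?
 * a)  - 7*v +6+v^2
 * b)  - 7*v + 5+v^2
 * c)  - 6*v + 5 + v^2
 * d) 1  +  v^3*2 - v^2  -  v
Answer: c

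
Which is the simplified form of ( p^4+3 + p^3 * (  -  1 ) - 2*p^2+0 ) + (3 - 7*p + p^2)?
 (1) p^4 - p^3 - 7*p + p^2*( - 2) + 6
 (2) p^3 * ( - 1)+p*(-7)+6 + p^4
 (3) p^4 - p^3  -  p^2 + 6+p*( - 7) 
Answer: 3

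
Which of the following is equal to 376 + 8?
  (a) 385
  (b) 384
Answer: b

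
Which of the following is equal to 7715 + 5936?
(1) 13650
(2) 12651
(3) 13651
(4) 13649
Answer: 3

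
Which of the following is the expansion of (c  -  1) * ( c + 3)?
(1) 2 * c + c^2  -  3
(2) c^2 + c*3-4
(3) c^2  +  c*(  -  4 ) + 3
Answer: 1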